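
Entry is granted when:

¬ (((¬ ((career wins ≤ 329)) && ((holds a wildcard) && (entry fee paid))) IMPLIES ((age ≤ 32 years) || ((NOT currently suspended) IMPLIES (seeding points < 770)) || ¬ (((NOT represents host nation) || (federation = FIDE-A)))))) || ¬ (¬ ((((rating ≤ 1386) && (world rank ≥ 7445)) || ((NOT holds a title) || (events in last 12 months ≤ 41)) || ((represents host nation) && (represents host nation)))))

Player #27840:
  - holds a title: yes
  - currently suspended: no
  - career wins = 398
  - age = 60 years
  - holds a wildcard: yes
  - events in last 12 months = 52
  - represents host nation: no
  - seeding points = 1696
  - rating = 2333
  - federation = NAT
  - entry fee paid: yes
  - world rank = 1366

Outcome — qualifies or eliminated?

Qualifies

Atomic conditions:
  career wins ≤ 329: 398 ≤ 329 is false
  holds a wildcard: yes → true
  entry fee paid: yes → true
  age ≤ 32 years: 60 ≤ 32 is false
  NOT currently suspended: no → true
  seeding points < 770: 1696 < 770 is false
  NOT represents host nation: no → true
  federation = FIDE-A: NAT == FIDE-A is false
  rating ≤ 1386: 2333 ≤ 1386 is false
  world rank ≥ 7445: 1366 ≥ 7445 is false
  NOT holds a title: yes → false
  events in last 12 months ≤ 41: 52 ≤ 41 is false
  represents host nation: no → false
Combine:
[1.1.1.1] NOT false = true
[1.1.1.2] true AND true = true
[1.1.1] true AND true = true
[1.1.2.2] true → false = false
[1.1.2.3.1] true OR false = true
[1.1.2.3] NOT true = false
[1.1.2] false OR false OR false = false
[1.1] true → false = false
[1] NOT false = true
[2.1.1.1] false AND false = false
[2.1.1.2] false OR false = false
[2.1.1.3] false AND false = false
[2.1.1] false OR false OR false = false
[2.1] NOT false = true
[2] NOT true = false
[root] true OR false = true
Overall: true → qualifies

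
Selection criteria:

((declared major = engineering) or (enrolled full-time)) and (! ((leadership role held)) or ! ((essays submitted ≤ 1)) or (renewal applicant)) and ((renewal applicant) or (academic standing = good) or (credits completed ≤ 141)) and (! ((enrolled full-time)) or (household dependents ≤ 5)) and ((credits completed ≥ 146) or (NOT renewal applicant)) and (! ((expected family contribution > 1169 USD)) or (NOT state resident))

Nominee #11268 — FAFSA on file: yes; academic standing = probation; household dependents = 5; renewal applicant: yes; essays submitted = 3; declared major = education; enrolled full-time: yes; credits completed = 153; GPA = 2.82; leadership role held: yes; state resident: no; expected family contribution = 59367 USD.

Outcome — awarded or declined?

Awarded

Atomic conditions:
  declared major = engineering: education == engineering is false
  enrolled full-time: yes → true
  leadership role held: yes → true
  essays submitted ≤ 1: 3 ≤ 1 is false
  renewal applicant: yes → true
  academic standing = good: probation == good is false
  credits completed ≤ 141: 153 ≤ 141 is false
  household dependents ≤ 5: 5 ≤ 5 is true
  credits completed ≥ 146: 153 ≥ 146 is true
  NOT renewal applicant: yes → false
  expected family contribution > 1169 USD: 59367 > 1169 is true
  NOT state resident: no → true
Combine:
[1] false OR true = true
[2.1] NOT true = false
[2.2] NOT false = true
[2] false OR true OR true = true
[3] true OR false OR false = true
[4.1] NOT true = false
[4] false OR true = true
[5] true OR false = true
[6.1] NOT true = false
[6] false OR true = true
[root] true AND true AND true AND true AND true AND true = true
Overall: true → awarded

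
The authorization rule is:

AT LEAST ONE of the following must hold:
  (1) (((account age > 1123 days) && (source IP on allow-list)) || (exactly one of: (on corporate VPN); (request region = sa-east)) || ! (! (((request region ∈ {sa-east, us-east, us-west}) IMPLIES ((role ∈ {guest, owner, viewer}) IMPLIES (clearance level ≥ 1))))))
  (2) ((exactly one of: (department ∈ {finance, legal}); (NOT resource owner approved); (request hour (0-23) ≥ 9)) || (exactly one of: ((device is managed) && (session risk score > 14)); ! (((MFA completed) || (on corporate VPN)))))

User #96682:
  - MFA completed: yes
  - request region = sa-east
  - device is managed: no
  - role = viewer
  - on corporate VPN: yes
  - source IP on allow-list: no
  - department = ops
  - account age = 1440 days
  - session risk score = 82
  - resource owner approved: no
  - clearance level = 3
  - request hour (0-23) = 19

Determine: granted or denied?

Atomic conditions:
  account age > 1123 days: 1440 > 1123 is true
  source IP on allow-list: no → false
  on corporate VPN: yes → true
  request region = sa-east: sa-east == sa-east is true
  request region ∈ {sa-east, us-east, us-west}: sa-east is in the set → true
  role ∈ {guest, owner, viewer}: viewer is in the set → true
  clearance level ≥ 1: 3 ≥ 1 is true
  department ∈ {finance, legal}: ops is not in the set → false
  NOT resource owner approved: no → true
  request hour (0-23) ≥ 9: 19 ≥ 9 is true
  device is managed: no → false
  session risk score > 14: 82 > 14 is true
  MFA completed: yes → true
Combine:
[1.1] true AND false = false
[1.2] exactly-one(true, true) = false
[1.3.1.1.2] true → true = true
[1.3.1.1] true → true = true
[1.3.1] NOT true = false
[1.3] NOT false = true
[1] false OR false OR true = true
[2.1] exactly-one(false, true, true) = false
[2.2.1] false AND true = false
[2.2.2.1] true OR true = true
[2.2.2] NOT true = false
[2.2] exactly-one(false, false) = false
[2] false OR false = false
[root] true OR false = true
Overall: true → granted

Granted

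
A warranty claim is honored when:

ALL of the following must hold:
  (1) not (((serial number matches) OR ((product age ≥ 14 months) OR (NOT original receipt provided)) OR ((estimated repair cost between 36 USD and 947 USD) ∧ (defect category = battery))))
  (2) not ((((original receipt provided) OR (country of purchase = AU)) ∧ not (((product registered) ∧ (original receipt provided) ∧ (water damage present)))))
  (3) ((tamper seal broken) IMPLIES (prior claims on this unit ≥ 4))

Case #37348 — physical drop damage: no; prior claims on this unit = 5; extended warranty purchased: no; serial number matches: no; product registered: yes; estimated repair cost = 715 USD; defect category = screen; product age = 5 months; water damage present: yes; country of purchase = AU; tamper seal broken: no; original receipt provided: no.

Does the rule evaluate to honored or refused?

Refused

Atomic conditions:
  serial number matches: no → false
  product age ≥ 14 months: 5 ≥ 14 is false
  NOT original receipt provided: no → true
  estimated repair cost between 36 USD and 947 USD: 715 in [36, 947] is true
  defect category = battery: screen == battery is false
  original receipt provided: no → false
  country of purchase = AU: AU == AU is true
  product registered: yes → true
  water damage present: yes → true
  tamper seal broken: no → false
  prior claims on this unit ≥ 4: 5 ≥ 4 is true
Combine:
[1.1.2] false OR true = true
[1.1.3] true AND false = false
[1.1] false OR true OR false = true
[1] NOT true = false
[2.1.1] false OR true = true
[2.1.2.1] true AND false AND true = false
[2.1.2] NOT false = true
[2.1] true AND true = true
[2] NOT true = false
[3] false → true (antecedent false ⇒ implication holds) = true
[root] false AND false AND true = false
Overall: false → refused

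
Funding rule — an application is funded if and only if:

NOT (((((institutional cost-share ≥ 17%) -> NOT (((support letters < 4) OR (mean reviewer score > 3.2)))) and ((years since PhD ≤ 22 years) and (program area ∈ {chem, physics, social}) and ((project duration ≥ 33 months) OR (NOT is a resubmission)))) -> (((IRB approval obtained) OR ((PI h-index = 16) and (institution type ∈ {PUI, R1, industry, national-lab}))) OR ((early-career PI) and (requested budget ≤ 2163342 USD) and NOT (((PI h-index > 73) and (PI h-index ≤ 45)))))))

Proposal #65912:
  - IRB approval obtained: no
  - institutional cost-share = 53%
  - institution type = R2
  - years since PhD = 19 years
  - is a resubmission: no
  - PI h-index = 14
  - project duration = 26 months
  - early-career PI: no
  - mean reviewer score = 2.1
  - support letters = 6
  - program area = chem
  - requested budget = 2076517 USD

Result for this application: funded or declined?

Funded

Atomic conditions:
  institutional cost-share ≥ 17%: 53 ≥ 17 is true
  support letters < 4: 6 < 4 is false
  mean reviewer score > 3.2: 2.1 > 3.2 is false
  years since PhD ≤ 22 years: 19 ≤ 22 is true
  program area ∈ {chem, physics, social}: chem is in the set → true
  project duration ≥ 33 months: 26 ≥ 33 is false
  NOT is a resubmission: no → true
  IRB approval obtained: no → false
  PI h-index = 16: 14 == 16 is false
  institution type ∈ {PUI, R1, industry, national-lab}: R2 is not in the set → false
  early-career PI: no → false
  requested budget ≤ 2163342 USD: 2076517 ≤ 2163342 is true
  PI h-index > 73: 14 > 73 is false
  PI h-index ≤ 45: 14 ≤ 45 is true
Combine:
[1.1.1.2.1] false OR false = false
[1.1.1.2] NOT false = true
[1.1.1] true → true = true
[1.1.2.3] false OR true = true
[1.1.2] true AND true AND true = true
[1.1] true AND true = true
[1.2.1.2] false AND false = false
[1.2.1] false OR false = false
[1.2.2.3.1] false AND true = false
[1.2.2.3] NOT false = true
[1.2.2] false AND true AND true = false
[1.2] false OR false = false
[1] true → false = false
[root] NOT false = true
Overall: true → funded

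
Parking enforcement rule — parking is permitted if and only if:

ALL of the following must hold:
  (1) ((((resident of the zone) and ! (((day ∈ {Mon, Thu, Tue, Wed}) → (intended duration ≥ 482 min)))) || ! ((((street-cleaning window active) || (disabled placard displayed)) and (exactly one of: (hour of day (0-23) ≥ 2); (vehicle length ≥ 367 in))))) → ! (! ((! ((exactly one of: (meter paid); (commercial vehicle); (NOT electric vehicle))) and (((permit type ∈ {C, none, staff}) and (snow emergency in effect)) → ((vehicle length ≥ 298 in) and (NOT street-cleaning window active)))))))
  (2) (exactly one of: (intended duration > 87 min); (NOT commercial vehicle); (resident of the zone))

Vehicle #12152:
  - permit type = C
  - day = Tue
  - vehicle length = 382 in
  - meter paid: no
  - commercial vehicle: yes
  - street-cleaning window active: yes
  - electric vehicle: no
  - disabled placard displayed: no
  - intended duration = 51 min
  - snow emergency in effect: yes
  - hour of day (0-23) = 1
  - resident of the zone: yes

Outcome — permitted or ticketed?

Atomic conditions:
  resident of the zone: yes → true
  day ∈ {Mon, Thu, Tue, Wed}: Tue is in the set → true
  intended duration ≥ 482 min: 51 ≥ 482 is false
  street-cleaning window active: yes → true
  disabled placard displayed: no → false
  hour of day (0-23) ≥ 2: 1 ≥ 2 is false
  vehicle length ≥ 367 in: 382 ≥ 367 is true
  meter paid: no → false
  commercial vehicle: yes → true
  NOT electric vehicle: no → true
  permit type ∈ {C, none, staff}: C is in the set → true
  snow emergency in effect: yes → true
  vehicle length ≥ 298 in: 382 ≥ 298 is true
  NOT street-cleaning window active: yes → false
  intended duration > 87 min: 51 > 87 is false
  NOT commercial vehicle: yes → false
Combine:
[1.1.1.2.1] true → false = false
[1.1.1.2] NOT false = true
[1.1.1] true AND true = true
[1.1.2.1.1] true OR false = true
[1.1.2.1.2] exactly-one(false, true) = true
[1.1.2.1] true AND true = true
[1.1.2] NOT true = false
[1.1] true OR false = true
[1.2.1.1.1.1] exactly-one(false, true, true) = false
[1.2.1.1.1] NOT false = true
[1.2.1.1.2.1] true AND true = true
[1.2.1.1.2.2] true AND false = false
[1.2.1.1.2] true → false = false
[1.2.1.1] true AND false = false
[1.2.1] NOT false = true
[1.2] NOT true = false
[1] true → false = false
[2] exactly-one(false, false, true) = true
[root] false AND true = false
Overall: false → ticketed

Ticketed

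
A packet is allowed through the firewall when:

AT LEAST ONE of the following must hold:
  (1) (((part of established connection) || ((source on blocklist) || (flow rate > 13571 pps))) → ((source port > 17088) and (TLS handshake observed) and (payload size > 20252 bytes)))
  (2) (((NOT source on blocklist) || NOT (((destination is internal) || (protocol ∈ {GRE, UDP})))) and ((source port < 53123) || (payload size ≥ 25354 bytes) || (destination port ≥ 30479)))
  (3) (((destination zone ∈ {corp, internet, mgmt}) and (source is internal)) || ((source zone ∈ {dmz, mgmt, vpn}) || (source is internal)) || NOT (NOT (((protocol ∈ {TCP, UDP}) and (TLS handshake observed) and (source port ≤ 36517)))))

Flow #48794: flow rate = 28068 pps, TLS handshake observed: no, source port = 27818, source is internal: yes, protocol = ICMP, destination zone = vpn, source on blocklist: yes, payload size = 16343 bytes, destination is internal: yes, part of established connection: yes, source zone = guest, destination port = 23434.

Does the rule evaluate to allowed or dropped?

Atomic conditions:
  part of established connection: yes → true
  source on blocklist: yes → true
  flow rate > 13571 pps: 28068 > 13571 is true
  source port > 17088: 27818 > 17088 is true
  TLS handshake observed: no → false
  payload size > 20252 bytes: 16343 > 20252 is false
  NOT source on blocklist: yes → false
  destination is internal: yes → true
  protocol ∈ {GRE, UDP}: ICMP is not in the set → false
  source port < 53123: 27818 < 53123 is true
  payload size ≥ 25354 bytes: 16343 ≥ 25354 is false
  destination port ≥ 30479: 23434 ≥ 30479 is false
  destination zone ∈ {corp, internet, mgmt}: vpn is not in the set → false
  source is internal: yes → true
  source zone ∈ {dmz, mgmt, vpn}: guest is not in the set → false
  protocol ∈ {TCP, UDP}: ICMP is not in the set → false
  source port ≤ 36517: 27818 ≤ 36517 is true
Combine:
[1.1.2] true OR true = true
[1.1] true OR true = true
[1.2] true AND false AND false = false
[1] true → false = false
[2.1.2.1] true OR false = true
[2.1.2] NOT true = false
[2.1] false OR false = false
[2.2] true OR false OR false = true
[2] false AND true = false
[3.1] false AND true = false
[3.2] false OR true = true
[3.3.1.1] false AND false AND true = false
[3.3.1] NOT false = true
[3.3] NOT true = false
[3] false OR true OR false = true
[root] false OR false OR true = true
Overall: true → allowed

Allowed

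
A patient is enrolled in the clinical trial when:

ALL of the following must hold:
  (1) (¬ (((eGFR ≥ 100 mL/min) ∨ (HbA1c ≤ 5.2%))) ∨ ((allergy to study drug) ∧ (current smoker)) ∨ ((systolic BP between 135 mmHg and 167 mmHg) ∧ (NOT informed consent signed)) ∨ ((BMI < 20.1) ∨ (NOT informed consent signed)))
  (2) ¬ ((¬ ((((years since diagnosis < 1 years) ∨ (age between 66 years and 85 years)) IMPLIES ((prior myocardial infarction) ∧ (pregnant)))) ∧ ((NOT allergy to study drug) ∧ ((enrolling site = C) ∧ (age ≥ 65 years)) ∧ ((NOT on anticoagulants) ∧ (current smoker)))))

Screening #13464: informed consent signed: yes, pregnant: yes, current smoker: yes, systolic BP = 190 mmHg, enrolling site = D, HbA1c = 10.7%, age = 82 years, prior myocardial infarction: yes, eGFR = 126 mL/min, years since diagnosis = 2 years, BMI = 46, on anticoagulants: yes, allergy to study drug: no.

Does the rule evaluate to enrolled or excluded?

Excluded

Atomic conditions:
  eGFR ≥ 100 mL/min: 126 ≥ 100 is true
  HbA1c ≤ 5.2%: 10.7 ≤ 5.2 is false
  allergy to study drug: no → false
  current smoker: yes → true
  systolic BP between 135 mmHg and 167 mmHg: 190 in [135, 167] is false
  NOT informed consent signed: yes → false
  BMI < 20.1: 46 < 20.1 is false
  years since diagnosis < 1 years: 2 < 1 is false
  age between 66 years and 85 years: 82 in [66, 85] is true
  prior myocardial infarction: yes → true
  pregnant: yes → true
  NOT allergy to study drug: no → true
  enrolling site = C: D == C is false
  age ≥ 65 years: 82 ≥ 65 is true
  NOT on anticoagulants: yes → false
Combine:
[1.1.1] true OR false = true
[1.1] NOT true = false
[1.2] false AND true = false
[1.3] false AND false = false
[1.4] false OR false = false
[1] false OR false OR false OR false = false
[2.1.1.1.1] false OR true = true
[2.1.1.1.2] true AND true = true
[2.1.1.1] true → true = true
[2.1.1] NOT true = false
[2.1.2.2] false AND true = false
[2.1.2.3] false AND true = false
[2.1.2] true AND false AND false = false
[2.1] false AND false = false
[2] NOT false = true
[root] false AND true = false
Overall: false → excluded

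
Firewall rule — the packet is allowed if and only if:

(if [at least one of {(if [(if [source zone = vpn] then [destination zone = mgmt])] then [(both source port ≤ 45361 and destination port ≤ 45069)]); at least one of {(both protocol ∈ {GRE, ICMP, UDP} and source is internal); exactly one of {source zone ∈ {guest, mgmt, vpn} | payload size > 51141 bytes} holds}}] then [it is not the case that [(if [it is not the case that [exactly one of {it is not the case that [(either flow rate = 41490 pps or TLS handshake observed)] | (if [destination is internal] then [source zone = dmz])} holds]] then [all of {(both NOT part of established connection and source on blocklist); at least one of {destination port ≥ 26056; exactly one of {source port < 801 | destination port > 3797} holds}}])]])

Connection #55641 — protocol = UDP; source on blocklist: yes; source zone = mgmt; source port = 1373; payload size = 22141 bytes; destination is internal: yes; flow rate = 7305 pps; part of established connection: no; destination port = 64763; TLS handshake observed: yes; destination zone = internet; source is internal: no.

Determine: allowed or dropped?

Atomic conditions:
  source zone = vpn: mgmt == vpn is false
  destination zone = mgmt: internet == mgmt is false
  source port ≤ 45361: 1373 ≤ 45361 is true
  destination port ≤ 45069: 64763 ≤ 45069 is false
  protocol ∈ {GRE, ICMP, UDP}: UDP is in the set → true
  source is internal: no → false
  source zone ∈ {guest, mgmt, vpn}: mgmt is in the set → true
  payload size > 51141 bytes: 22141 > 51141 is false
  flow rate = 41490 pps: 7305 == 41490 is false
  TLS handshake observed: yes → true
  destination is internal: yes → true
  source zone = dmz: mgmt == dmz is false
  NOT part of established connection: no → true
  source on blocklist: yes → true
  destination port ≥ 26056: 64763 ≥ 26056 is true
  source port < 801: 1373 < 801 is false
  destination port > 3797: 64763 > 3797 is true
Combine:
[1.1.1] false → false (antecedent false ⇒ implication holds) = true
[1.1.2] true AND false = false
[1.1] true → false = false
[1.2.1] true AND false = false
[1.2.2] exactly-one(true, false) = true
[1.2] false OR true = true
[1] false OR true = true
[2.1.1.1.1.1] false OR true = true
[2.1.1.1.1] NOT true = false
[2.1.1.1.2] true → false = false
[2.1.1.1] exactly-one(false, false) = false
[2.1.1] NOT false = true
[2.1.2.1] true AND true = true
[2.1.2.2.2] exactly-one(false, true) = true
[2.1.2.2] true OR true = true
[2.1.2] true AND true = true
[2.1] true → true = true
[2] NOT true = false
[root] true → false = false
Overall: false → dropped

Dropped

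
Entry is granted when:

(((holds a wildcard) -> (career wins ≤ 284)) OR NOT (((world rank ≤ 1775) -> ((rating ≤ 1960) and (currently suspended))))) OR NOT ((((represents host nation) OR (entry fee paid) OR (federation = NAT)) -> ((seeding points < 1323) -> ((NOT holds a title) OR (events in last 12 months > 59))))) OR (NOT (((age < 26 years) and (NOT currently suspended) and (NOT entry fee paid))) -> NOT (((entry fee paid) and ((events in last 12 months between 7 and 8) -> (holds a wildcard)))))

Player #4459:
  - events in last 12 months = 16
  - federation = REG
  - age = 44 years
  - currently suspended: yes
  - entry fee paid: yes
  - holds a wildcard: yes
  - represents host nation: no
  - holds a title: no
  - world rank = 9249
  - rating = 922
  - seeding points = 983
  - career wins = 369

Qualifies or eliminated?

Atomic conditions:
  holds a wildcard: yes → true
  career wins ≤ 284: 369 ≤ 284 is false
  world rank ≤ 1775: 9249 ≤ 1775 is false
  rating ≤ 1960: 922 ≤ 1960 is true
  currently suspended: yes → true
  represents host nation: no → false
  entry fee paid: yes → true
  federation = NAT: REG == NAT is false
  seeding points < 1323: 983 < 1323 is true
  NOT holds a title: no → true
  events in last 12 months > 59: 16 > 59 is false
  age < 26 years: 44 < 26 is false
  NOT currently suspended: yes → false
  NOT entry fee paid: yes → false
  events in last 12 months between 7 and 8: 16 in [7, 8] is false
Combine:
[1.1] true → false = false
[1.2.1.2] true AND true = true
[1.2.1] false → true (antecedent false ⇒ implication holds) = true
[1.2] NOT true = false
[1] false OR false = false
[2.1.1] false OR true OR false = true
[2.1.2.2] true OR false = true
[2.1.2] true → true = true
[2.1] true → true = true
[2] NOT true = false
[3.1.1] false AND false AND false = false
[3.1] NOT false = true
[3.2.1.2] false → true (antecedent false ⇒ implication holds) = true
[3.2.1] true AND true = true
[3.2] NOT true = false
[3] true → false = false
[root] false OR false OR false = false
Overall: false → eliminated

Eliminated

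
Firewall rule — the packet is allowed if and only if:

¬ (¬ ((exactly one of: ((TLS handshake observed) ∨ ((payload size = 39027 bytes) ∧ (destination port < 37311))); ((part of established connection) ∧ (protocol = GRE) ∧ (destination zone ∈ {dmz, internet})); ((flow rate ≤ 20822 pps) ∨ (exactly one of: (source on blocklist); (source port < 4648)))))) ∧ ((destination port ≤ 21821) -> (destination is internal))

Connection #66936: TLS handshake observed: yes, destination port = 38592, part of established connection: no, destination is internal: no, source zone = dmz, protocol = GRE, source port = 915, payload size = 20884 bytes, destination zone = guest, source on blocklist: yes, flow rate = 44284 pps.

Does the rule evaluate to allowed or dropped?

Allowed

Atomic conditions:
  TLS handshake observed: yes → true
  payload size = 39027 bytes: 20884 == 39027 is false
  destination port < 37311: 38592 < 37311 is false
  part of established connection: no → false
  protocol = GRE: GRE == GRE is true
  destination zone ∈ {dmz, internet}: guest is not in the set → false
  flow rate ≤ 20822 pps: 44284 ≤ 20822 is false
  source on blocklist: yes → true
  source port < 4648: 915 < 4648 is true
  destination port ≤ 21821: 38592 ≤ 21821 is false
  destination is internal: no → false
Combine:
[1.1.1.1.2] false AND false = false
[1.1.1.1] true OR false = true
[1.1.1.2] false AND true AND false = false
[1.1.1.3.2] exactly-one(true, true) = false
[1.1.1.3] false OR false = false
[1.1.1] exactly-one(true, false, false) = true
[1.1] NOT true = false
[1] NOT false = true
[2] false → false (antecedent false ⇒ implication holds) = true
[root] true AND true = true
Overall: true → allowed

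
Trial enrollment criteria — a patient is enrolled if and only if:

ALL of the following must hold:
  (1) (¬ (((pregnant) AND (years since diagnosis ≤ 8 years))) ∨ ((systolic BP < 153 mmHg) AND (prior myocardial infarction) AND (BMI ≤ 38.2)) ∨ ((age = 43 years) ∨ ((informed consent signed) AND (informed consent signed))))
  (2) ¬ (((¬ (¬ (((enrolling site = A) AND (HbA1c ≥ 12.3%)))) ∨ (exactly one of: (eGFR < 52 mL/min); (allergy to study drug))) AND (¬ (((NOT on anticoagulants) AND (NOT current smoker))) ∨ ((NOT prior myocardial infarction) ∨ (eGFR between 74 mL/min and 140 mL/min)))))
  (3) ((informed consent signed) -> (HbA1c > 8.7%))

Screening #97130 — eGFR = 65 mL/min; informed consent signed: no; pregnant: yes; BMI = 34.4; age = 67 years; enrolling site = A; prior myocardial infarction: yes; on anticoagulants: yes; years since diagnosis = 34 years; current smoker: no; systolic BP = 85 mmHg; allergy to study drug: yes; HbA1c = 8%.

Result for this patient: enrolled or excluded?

Excluded

Atomic conditions:
  pregnant: yes → true
  years since diagnosis ≤ 8 years: 34 ≤ 8 is false
  systolic BP < 153 mmHg: 85 < 153 is true
  prior myocardial infarction: yes → true
  BMI ≤ 38.2: 34.4 ≤ 38.2 is true
  age = 43 years: 67 == 43 is false
  informed consent signed: no → false
  enrolling site = A: A == A is true
  HbA1c ≥ 12.3%: 8 ≥ 12.3 is false
  eGFR < 52 mL/min: 65 < 52 is false
  allergy to study drug: yes → true
  NOT on anticoagulants: yes → false
  NOT current smoker: no → true
  NOT prior myocardial infarction: yes → false
  eGFR between 74 mL/min and 140 mL/min: 65 in [74, 140] is false
  HbA1c > 8.7%: 8 > 8.7 is false
Combine:
[1.1.1] true AND false = false
[1.1] NOT false = true
[1.2] true AND true AND true = true
[1.3.2] false AND false = false
[1.3] false OR false = false
[1] true OR true OR false = true
[2.1.1.1.1.1] true AND false = false
[2.1.1.1.1] NOT false = true
[2.1.1.1] NOT true = false
[2.1.1.2] exactly-one(false, true) = true
[2.1.1] false OR true = true
[2.1.2.1.1] false AND true = false
[2.1.2.1] NOT false = true
[2.1.2.2] false OR false = false
[2.1.2] true OR false = true
[2.1] true AND true = true
[2] NOT true = false
[3] false → false (antecedent false ⇒ implication holds) = true
[root] true AND false AND true = false
Overall: false → excluded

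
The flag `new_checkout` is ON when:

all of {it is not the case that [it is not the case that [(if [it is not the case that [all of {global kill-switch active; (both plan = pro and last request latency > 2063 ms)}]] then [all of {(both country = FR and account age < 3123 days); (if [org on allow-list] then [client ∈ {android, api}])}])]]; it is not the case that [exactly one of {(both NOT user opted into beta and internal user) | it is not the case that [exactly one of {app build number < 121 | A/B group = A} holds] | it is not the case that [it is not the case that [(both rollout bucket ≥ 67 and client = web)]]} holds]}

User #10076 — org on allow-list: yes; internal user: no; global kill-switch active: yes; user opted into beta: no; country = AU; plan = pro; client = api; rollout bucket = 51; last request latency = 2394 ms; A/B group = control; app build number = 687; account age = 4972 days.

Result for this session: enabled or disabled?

Disabled

Atomic conditions:
  global kill-switch active: yes → true
  plan = pro: pro == pro is true
  last request latency > 2063 ms: 2394 > 2063 is true
  country = FR: AU == FR is false
  account age < 3123 days: 4972 < 3123 is false
  org on allow-list: yes → true
  client ∈ {android, api}: api is in the set → true
  NOT user opted into beta: no → true
  internal user: no → false
  app build number < 121: 687 < 121 is false
  A/B group = A: control == A is false
  rollout bucket ≥ 67: 51 ≥ 67 is false
  client = web: api == web is false
Combine:
[1.1.1.1.1.2] true AND true = true
[1.1.1.1.1] true AND true = true
[1.1.1.1] NOT true = false
[1.1.1.2.1] false AND false = false
[1.1.1.2.2] true → true = true
[1.1.1.2] false AND true = false
[1.1.1] false → false (antecedent false ⇒ implication holds) = true
[1.1] NOT true = false
[1] NOT false = true
[2.1.1] true AND false = false
[2.1.2.1] exactly-one(false, false) = false
[2.1.2] NOT false = true
[2.1.3.1.1] false AND false = false
[2.1.3.1] NOT false = true
[2.1.3] NOT true = false
[2.1] exactly-one(false, true, false) = true
[2] NOT true = false
[root] true AND false = false
Overall: false → disabled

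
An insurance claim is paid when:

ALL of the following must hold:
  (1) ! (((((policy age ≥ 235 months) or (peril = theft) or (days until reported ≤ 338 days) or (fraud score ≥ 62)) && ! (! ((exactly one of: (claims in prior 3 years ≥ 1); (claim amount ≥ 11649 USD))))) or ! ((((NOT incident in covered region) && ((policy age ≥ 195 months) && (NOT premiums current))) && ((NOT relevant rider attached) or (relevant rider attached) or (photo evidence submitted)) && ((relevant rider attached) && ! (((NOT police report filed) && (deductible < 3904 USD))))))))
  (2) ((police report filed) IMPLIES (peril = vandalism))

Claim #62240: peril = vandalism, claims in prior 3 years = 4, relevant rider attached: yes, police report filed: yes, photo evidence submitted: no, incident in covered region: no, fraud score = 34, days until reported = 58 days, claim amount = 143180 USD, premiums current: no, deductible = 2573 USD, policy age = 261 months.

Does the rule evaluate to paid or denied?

Atomic conditions:
  policy age ≥ 235 months: 261 ≥ 235 is true
  peril = theft: vandalism == theft is false
  days until reported ≤ 338 days: 58 ≤ 338 is true
  fraud score ≥ 62: 34 ≥ 62 is false
  claims in prior 3 years ≥ 1: 4 ≥ 1 is true
  claim amount ≥ 11649 USD: 143180 ≥ 11649 is true
  NOT incident in covered region: no → true
  policy age ≥ 195 months: 261 ≥ 195 is true
  NOT premiums current: no → true
  NOT relevant rider attached: yes → false
  relevant rider attached: yes → true
  photo evidence submitted: no → false
  NOT police report filed: yes → false
  deductible < 3904 USD: 2573 < 3904 is true
  police report filed: yes → true
  peril = vandalism: vandalism == vandalism is true
Combine:
[1.1.1.1] true OR false OR true OR false = true
[1.1.1.2.1.1] exactly-one(true, true) = false
[1.1.1.2.1] NOT false = true
[1.1.1.2] NOT true = false
[1.1.1] true AND false = false
[1.1.2.1.1.2] true AND true = true
[1.1.2.1.1] true AND true = true
[1.1.2.1.2] false OR true OR false = true
[1.1.2.1.3.2.1] false AND true = false
[1.1.2.1.3.2] NOT false = true
[1.1.2.1.3] true AND true = true
[1.1.2.1] true AND true AND true = true
[1.1.2] NOT true = false
[1.1] false OR false = false
[1] NOT false = true
[2] true → true = true
[root] true AND true = true
Overall: true → paid

Paid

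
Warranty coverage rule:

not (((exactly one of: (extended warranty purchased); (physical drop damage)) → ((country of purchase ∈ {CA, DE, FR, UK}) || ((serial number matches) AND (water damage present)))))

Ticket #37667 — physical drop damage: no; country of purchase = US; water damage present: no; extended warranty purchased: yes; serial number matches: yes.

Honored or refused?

Atomic conditions:
  extended warranty purchased: yes → true
  physical drop damage: no → false
  country of purchase ∈ {CA, DE, FR, UK}: US is not in the set → false
  serial number matches: yes → true
  water damage present: no → false
Combine:
[1.1] exactly-one(true, false) = true
[1.2.2] true AND false = false
[1.2] false OR false = false
[1] true → false = false
[root] NOT false = true
Overall: true → honored

Honored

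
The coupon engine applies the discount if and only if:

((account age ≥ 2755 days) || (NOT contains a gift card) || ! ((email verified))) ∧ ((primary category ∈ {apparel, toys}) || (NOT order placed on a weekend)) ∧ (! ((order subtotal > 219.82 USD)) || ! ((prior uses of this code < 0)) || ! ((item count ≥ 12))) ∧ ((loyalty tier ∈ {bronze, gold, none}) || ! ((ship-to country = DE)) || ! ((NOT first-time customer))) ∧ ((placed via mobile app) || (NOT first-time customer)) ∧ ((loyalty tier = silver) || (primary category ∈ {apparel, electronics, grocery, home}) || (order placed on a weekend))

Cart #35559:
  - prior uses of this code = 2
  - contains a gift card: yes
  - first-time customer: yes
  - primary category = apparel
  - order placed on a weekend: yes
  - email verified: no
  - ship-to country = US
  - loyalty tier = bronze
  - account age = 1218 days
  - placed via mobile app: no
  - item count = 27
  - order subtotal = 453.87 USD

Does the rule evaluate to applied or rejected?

Atomic conditions:
  account age ≥ 2755 days: 1218 ≥ 2755 is false
  NOT contains a gift card: yes → false
  email verified: no → false
  primary category ∈ {apparel, toys}: apparel is in the set → true
  NOT order placed on a weekend: yes → false
  order subtotal > 219.82 USD: 453.87 > 219.82 is true
  prior uses of this code < 0: 2 < 0 is false
  item count ≥ 12: 27 ≥ 12 is true
  loyalty tier ∈ {bronze, gold, none}: bronze is in the set → true
  ship-to country = DE: US == DE is false
  NOT first-time customer: yes → false
  placed via mobile app: no → false
  loyalty tier = silver: bronze == silver is false
  primary category ∈ {apparel, electronics, grocery, home}: apparel is in the set → true
  order placed on a weekend: yes → true
Combine:
[1.3] NOT false = true
[1] false OR false OR true = true
[2] true OR false = true
[3.1] NOT true = false
[3.2] NOT false = true
[3.3] NOT true = false
[3] false OR true OR false = true
[4.2] NOT false = true
[4.3] NOT false = true
[4] true OR true OR true = true
[5] false OR false = false
[6] false OR true OR true = true
[root] true AND true AND true AND true AND false AND true = false
Overall: false → rejected

Rejected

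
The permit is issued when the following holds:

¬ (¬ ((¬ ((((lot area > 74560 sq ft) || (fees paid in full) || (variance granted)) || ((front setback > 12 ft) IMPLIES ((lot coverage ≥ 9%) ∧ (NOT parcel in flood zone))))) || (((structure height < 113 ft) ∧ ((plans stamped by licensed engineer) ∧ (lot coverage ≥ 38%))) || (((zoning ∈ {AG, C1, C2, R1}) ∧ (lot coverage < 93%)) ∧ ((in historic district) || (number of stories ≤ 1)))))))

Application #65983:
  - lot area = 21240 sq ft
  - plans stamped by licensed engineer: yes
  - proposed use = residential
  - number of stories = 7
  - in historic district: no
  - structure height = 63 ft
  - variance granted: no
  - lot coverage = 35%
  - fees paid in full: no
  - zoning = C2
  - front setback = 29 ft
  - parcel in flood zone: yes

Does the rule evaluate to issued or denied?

Issued

Atomic conditions:
  lot area > 74560 sq ft: 21240 > 74560 is false
  fees paid in full: no → false
  variance granted: no → false
  front setback > 12 ft: 29 > 12 is true
  lot coverage ≥ 9%: 35 ≥ 9 is true
  NOT parcel in flood zone: yes → false
  structure height < 113 ft: 63 < 113 is true
  plans stamped by licensed engineer: yes → true
  lot coverage ≥ 38%: 35 ≥ 38 is false
  zoning ∈ {AG, C1, C2, R1}: C2 is in the set → true
  lot coverage < 93%: 35 < 93 is true
  in historic district: no → false
  number of stories ≤ 1: 7 ≤ 1 is false
Combine:
[1.1.1.1.1] false OR false OR false = false
[1.1.1.1.2.2] true AND false = false
[1.1.1.1.2] true → false = false
[1.1.1.1] false OR false = false
[1.1.1] NOT false = true
[1.1.2.1.2] true AND false = false
[1.1.2.1] true AND false = false
[1.1.2.2.1] true AND true = true
[1.1.2.2.2] false OR false = false
[1.1.2.2] true AND false = false
[1.1.2] false OR false = false
[1.1] true OR false = true
[1] NOT true = false
[root] NOT false = true
Overall: true → issued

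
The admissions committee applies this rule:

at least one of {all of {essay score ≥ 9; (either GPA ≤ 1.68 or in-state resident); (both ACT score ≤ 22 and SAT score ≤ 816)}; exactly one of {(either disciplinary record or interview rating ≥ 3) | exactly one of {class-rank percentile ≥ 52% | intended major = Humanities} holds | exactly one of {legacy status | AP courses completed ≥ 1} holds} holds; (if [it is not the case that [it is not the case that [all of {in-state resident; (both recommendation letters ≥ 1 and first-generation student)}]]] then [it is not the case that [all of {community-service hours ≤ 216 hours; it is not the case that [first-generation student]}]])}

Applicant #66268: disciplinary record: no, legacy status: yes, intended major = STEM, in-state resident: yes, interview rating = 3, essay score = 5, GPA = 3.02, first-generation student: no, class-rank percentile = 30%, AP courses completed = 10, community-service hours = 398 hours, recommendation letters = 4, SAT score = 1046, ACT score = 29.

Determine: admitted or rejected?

Admitted

Atomic conditions:
  essay score ≥ 9: 5 ≥ 9 is false
  GPA ≤ 1.68: 3.02 ≤ 1.68 is false
  in-state resident: yes → true
  ACT score ≤ 22: 29 ≤ 22 is false
  SAT score ≤ 816: 1046 ≤ 816 is false
  disciplinary record: no → false
  interview rating ≥ 3: 3 ≥ 3 is true
  class-rank percentile ≥ 52%: 30 ≥ 52 is false
  intended major = Humanities: STEM == Humanities is false
  legacy status: yes → true
  AP courses completed ≥ 1: 10 ≥ 1 is true
  recommendation letters ≥ 1: 4 ≥ 1 is true
  first-generation student: no → false
  community-service hours ≤ 216 hours: 398 ≤ 216 is false
Combine:
[1.2] false OR true = true
[1.3] false AND false = false
[1] false AND true AND false = false
[2.1] false OR true = true
[2.2] exactly-one(false, false) = false
[2.3] exactly-one(true, true) = false
[2] exactly-one(true, false, false) = true
[3.1.1.1.2] true AND false = false
[3.1.1.1] true AND false = false
[3.1.1] NOT false = true
[3.1] NOT true = false
[3.2.1.2] NOT false = true
[3.2.1] false AND true = false
[3.2] NOT false = true
[3] false → true (antecedent false ⇒ implication holds) = true
[root] false OR true OR true = true
Overall: true → admitted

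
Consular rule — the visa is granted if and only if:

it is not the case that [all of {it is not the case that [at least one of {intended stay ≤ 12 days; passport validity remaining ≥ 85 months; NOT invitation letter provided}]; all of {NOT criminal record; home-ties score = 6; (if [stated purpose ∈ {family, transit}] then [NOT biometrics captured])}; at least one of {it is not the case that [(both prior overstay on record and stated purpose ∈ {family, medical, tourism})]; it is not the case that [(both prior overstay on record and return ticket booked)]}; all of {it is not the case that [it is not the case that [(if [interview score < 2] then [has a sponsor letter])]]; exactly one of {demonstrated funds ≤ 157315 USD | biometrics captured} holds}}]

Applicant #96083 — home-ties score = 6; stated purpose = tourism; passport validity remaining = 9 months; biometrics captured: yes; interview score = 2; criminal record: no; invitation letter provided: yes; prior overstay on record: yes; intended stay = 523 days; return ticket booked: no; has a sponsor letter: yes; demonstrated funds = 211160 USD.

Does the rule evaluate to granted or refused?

Refused

Atomic conditions:
  intended stay ≤ 12 days: 523 ≤ 12 is false
  passport validity remaining ≥ 85 months: 9 ≥ 85 is false
  NOT invitation letter provided: yes → false
  NOT criminal record: no → true
  home-ties score = 6: 6 == 6 is true
  stated purpose ∈ {family, transit}: tourism is not in the set → false
  NOT biometrics captured: yes → false
  prior overstay on record: yes → true
  stated purpose ∈ {family, medical, tourism}: tourism is in the set → true
  return ticket booked: no → false
  interview score < 2: 2 < 2 is false
  has a sponsor letter: yes → true
  demonstrated funds ≤ 157315 USD: 211160 ≤ 157315 is false
  biometrics captured: yes → true
Combine:
[1.1.1] false OR false OR false = false
[1.1] NOT false = true
[1.2.3] false → false (antecedent false ⇒ implication holds) = true
[1.2] true AND true AND true = true
[1.3.1.1] true AND true = true
[1.3.1] NOT true = false
[1.3.2.1] true AND false = false
[1.3.2] NOT false = true
[1.3] false OR true = true
[1.4.1.1.1] false → true (antecedent false ⇒ implication holds) = true
[1.4.1.1] NOT true = false
[1.4.1] NOT false = true
[1.4.2] exactly-one(false, true) = true
[1.4] true AND true = true
[1] true AND true AND true AND true = true
[root] NOT true = false
Overall: false → refused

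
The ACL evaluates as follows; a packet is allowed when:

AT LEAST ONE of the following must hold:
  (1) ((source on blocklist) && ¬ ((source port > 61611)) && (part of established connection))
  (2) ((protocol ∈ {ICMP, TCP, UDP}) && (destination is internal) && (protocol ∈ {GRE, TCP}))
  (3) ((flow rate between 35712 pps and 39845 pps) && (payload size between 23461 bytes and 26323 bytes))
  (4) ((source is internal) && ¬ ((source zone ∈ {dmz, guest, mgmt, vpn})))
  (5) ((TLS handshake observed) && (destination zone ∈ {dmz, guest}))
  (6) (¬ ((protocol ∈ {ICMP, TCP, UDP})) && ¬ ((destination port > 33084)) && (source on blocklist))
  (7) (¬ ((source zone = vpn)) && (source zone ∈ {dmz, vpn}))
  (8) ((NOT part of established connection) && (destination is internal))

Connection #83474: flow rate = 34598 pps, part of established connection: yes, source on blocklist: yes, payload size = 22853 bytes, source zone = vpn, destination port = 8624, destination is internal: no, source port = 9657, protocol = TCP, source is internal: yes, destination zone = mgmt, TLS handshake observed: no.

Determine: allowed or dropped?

Atomic conditions:
  source on blocklist: yes → true
  source port > 61611: 9657 > 61611 is false
  part of established connection: yes → true
  protocol ∈ {ICMP, TCP, UDP}: TCP is in the set → true
  destination is internal: no → false
  protocol ∈ {GRE, TCP}: TCP is in the set → true
  flow rate between 35712 pps and 39845 pps: 34598 in [35712, 39845] is false
  payload size between 23461 bytes and 26323 bytes: 22853 in [23461, 26323] is false
  source is internal: yes → true
  source zone ∈ {dmz, guest, mgmt, vpn}: vpn is in the set → true
  TLS handshake observed: no → false
  destination zone ∈ {dmz, guest}: mgmt is not in the set → false
  destination port > 33084: 8624 > 33084 is false
  source zone = vpn: vpn == vpn is true
  source zone ∈ {dmz, vpn}: vpn is in the set → true
  NOT part of established connection: yes → false
Combine:
[1.2] NOT false = true
[1] true AND true AND true = true
[2] true AND false AND true = false
[3] false AND false = false
[4.2] NOT true = false
[4] true AND false = false
[5] false AND false = false
[6.1] NOT true = false
[6.2] NOT false = true
[6] false AND true AND true = false
[7.1] NOT true = false
[7] false AND true = false
[8] false AND false = false
[root] true OR false OR false OR false OR false OR false OR false OR false = true
Overall: true → allowed

Allowed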